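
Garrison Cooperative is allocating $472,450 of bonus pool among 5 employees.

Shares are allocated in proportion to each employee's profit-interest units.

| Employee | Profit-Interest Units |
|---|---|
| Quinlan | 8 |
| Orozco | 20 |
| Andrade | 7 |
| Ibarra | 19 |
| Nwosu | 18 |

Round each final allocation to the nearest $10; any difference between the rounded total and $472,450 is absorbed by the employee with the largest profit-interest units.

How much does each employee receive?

Sum of profit-interest units: 72.
Unrounded shares: Quinlan 8/72 × $472,450 = 52,494.44; Orozco 20/72 × $472,450 = 131,236.11; Andrade 7/72 × $472,450 = 45,932.64; Ibarra 19/72 × $472,450 = 124,674.31; Nwosu 18/72 × $472,450 = 118,112.50.
After rounding ($10): Quinlan $52,490; Orozco $131,240; Andrade $45,930; Ibarra $124,670; Nwosu $118,110. Sum = $472,440.
Difference $472,450 − $472,440 = +$10 applied to largest profit-interest units (Orozco): Orozco becomes $131,250.

Quinlan: $52,490 · Orozco: $131,250 · Andrade: $45,930 · Ibarra: $124,670 · Nwosu: $118,110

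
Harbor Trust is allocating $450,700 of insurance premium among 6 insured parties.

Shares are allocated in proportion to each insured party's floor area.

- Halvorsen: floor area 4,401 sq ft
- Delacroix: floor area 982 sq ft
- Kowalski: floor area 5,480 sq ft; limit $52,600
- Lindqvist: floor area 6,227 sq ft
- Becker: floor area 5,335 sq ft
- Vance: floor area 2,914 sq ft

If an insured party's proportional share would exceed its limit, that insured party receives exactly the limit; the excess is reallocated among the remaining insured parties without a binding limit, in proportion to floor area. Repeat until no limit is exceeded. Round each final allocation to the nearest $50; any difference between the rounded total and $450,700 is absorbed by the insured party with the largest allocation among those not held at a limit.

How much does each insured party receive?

Halvorsen: $88,200 | Delacroix: $19,700 | Kowalski: $52,600 | Lindqvist: $124,850 | Becker: $106,950 | Vance: $58,400

Total floor area = 25,339.
Pro-rata shares before constraints: Halvorsen 78,279.75; Delacroix 17,466.65; Kowalski 97,471.72; Lindqvist 110,758.47; Becker 94,892.64; Vance 51,830.77.
Cap binds for Kowalski ($52,600); remaining pool $398,100 reallocated over remaining floor area 19,859.
Shares after redistribution: Halvorsen 88,223.88 → $88,200; Delacroix 19,685.49 → $19,700; Lindqvist 124,828.48 → $124,850; Becker 106,947.15 → $106,950; Vance 58,415.00 → $58,400.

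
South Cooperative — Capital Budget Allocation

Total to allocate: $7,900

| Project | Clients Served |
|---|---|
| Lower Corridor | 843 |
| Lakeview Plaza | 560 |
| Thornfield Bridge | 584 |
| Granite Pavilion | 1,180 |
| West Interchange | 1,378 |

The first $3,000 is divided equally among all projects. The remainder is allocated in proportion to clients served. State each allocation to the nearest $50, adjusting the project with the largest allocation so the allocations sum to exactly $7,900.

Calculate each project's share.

Lower Corridor: $1,500; Lakeview Plaza: $1,200; Thornfield Bridge: $1,250; Granite Pavilion: $1,850; West Interchange: $2,100

$3,000 shared equally gives $600 per project.
Remainder $4,900 by clients served (total 4,545): Lower Corridor 908.84 → $900; Lakeview Plaza 603.74 → $600; Thornfield Bridge 629.61 → $650; Granite Pavilion 1,272.17 → $1,250; West Interchange 1,485.63 → $1,500.
Totals: Lower Corridor $600 + $900 = $1,500; Lakeview Plaza $600 + $600 = $1,200; Thornfield Bridge $600 + $650 = $1,250; Granite Pavilion $600 + $1,250 = $1,850; West Interchange $600 + $1,500 = $2,100.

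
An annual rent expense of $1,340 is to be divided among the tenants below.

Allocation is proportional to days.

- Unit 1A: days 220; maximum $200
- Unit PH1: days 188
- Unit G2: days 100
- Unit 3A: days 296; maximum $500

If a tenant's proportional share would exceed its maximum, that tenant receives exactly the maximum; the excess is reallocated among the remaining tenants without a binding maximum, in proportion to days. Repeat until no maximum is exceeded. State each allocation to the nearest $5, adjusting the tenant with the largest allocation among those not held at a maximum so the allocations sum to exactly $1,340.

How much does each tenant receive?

Total days = 804.
Pro-rata shares before constraints: Unit 1A 366.67; Unit PH1 313.33; Unit G2 166.67; Unit 3A 493.33.
Held at cap: Unit 1A ($200); residual $1,140 reallocated over remaining days 584.
Held at cap: Unit 3A ($500); residual $640 reallocated over remaining days 288.
Redistributed shares: Unit PH1 417.78 → $420; Unit G2 222.22 → $220.

Unit 1A: $200; Unit PH1: $420; Unit G2: $220; Unit 3A: $500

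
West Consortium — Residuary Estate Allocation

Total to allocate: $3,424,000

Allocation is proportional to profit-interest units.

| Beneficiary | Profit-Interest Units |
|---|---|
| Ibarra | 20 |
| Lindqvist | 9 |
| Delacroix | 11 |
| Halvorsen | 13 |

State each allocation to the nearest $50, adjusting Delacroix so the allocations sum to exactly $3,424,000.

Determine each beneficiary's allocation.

Sum of profit-interest units: 53.
Unrounded shares: Ibarra 20/53 × $3,424,000 = 1,292,075.47; Lindqvist 9/53 × $3,424,000 = 581,433.96; Delacroix 11/53 × $3,424,000 = 710,641.51; Halvorsen 13/53 × $3,424,000 = 839,849.06.
Rounded to nearest $50: Ibarra $1,292,100; Lindqvist $581,450; Delacroix $710,650; Halvorsen $839,850. Sum = $3,424,050.
Difference $3,424,000 − $3,424,050 = −$50 applied to Delacroix: Delacroix becomes $710,600.

Ibarra: $1,292,100 | Lindqvist: $581,450 | Delacroix: $710,600 | Halvorsen: $839,850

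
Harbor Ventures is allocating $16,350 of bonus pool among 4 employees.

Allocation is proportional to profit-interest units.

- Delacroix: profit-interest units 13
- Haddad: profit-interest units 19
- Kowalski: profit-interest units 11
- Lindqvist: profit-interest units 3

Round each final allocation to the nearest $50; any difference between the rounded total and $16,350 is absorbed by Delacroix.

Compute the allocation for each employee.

Delacroix: $4,650; Haddad: $6,750; Kowalski: $3,900; Lindqvist: $1,050

Sum of profit-interest units: 46.
Proportional shares: Delacroix 13/46 × $16,350 = 4,620.65; Haddad 19/46 × $16,350 = 6,753.26; Kowalski 11/46 × $16,350 = 3,909.78; Lindqvist 3/46 × $16,350 = 1,066.30.
At nearest $50: Delacroix $4,600; Haddad $6,750; Kowalski $3,900; Lindqvist $1,050. Sum = $16,300.
Difference $16,350 − $16,300 = +$50 applied to Delacroix: Delacroix becomes $4,650.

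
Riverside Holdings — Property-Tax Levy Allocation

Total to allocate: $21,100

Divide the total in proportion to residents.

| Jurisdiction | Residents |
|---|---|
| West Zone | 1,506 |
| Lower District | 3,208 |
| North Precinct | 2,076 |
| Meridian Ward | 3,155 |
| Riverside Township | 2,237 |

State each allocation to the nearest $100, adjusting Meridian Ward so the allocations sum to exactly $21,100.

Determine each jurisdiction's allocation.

Combined residents = 12,182.
Unrounded shares: West Zone 1,506/12,182 × $21,100 = 2,608.49; Lower District 3,208/12,182 × $21,100 = 5,556.46; North Precinct 2,076/12,182 × $21,100 = 3,595.76; Meridian Ward 3,155/12,182 × $21,100 = 5,464.66; Riverside Township 2,237/12,182 × $21,100 = 3,874.63.
At nearest $100: West Zone $2,600; Lower District $5,600; North Precinct $3,600; Meridian Ward $5,500; Riverside Township $3,900. Sum = $21,200.
Difference $21,100 − $21,200 = −$100 applied to Meridian Ward: Meridian Ward becomes $5,400.

West Zone: $2,600; Lower District: $5,600; North Precinct: $3,600; Meridian Ward: $5,400; Riverside Township: $3,900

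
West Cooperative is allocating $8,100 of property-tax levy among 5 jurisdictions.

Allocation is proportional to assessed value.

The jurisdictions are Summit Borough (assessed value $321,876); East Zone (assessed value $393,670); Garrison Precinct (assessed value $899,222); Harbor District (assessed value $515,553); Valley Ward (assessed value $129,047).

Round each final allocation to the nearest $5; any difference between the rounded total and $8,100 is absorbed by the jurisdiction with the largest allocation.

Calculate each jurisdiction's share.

Combined assessed value = 2,259,368.
Pro-rata amounts: Summit Borough 321,876/2,259,368 × $8,100 = 1,153.95; East Zone 393,670/2,259,368 × $8,100 = 1,411.34; Garrison Precinct 899,222/2,259,368 × $8,100 = 3,223.78; Harbor District 515,553/2,259,368 × $8,100 = 1,848.30; Valley Ward 129,047/2,259,368 × $8,100 = 462.64.
Rounded to nearest $5: Summit Borough $1,155; East Zone $1,410; Garrison Precinct $3,225; Harbor District $1,850; Valley Ward $465. Sum = $8,105.
Difference $8,100 − $8,105 = −$5 applied to largest allocation (Garrison Precinct): Garrison Precinct becomes $3,220.

Summit Borough: $1,155 | East Zone: $1,410 | Garrison Precinct: $3,220 | Harbor District: $1,850 | Valley Ward: $465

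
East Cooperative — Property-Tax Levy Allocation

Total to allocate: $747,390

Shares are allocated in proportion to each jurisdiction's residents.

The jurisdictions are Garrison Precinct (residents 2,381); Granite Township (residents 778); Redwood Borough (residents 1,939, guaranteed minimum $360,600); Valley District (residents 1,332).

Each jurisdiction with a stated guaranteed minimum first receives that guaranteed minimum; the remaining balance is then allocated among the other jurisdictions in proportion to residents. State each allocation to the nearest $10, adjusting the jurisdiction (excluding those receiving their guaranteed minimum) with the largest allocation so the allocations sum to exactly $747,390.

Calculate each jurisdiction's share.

Fund the minimums — Redwood Borough $360,600. Residual $386,790.
Residual split over remaining residents 4,491: Garrison Precinct 205,065.02 → $205,070; Granite Township 67,005.70 → $67,010; Valley District 114,719.28 → $114,720.
Rounding difference −$10 applied to Garrison Precinct → $205,060.

Garrison Precinct: $205,060 | Granite Township: $67,010 | Redwood Borough: $360,600 | Valley District: $114,720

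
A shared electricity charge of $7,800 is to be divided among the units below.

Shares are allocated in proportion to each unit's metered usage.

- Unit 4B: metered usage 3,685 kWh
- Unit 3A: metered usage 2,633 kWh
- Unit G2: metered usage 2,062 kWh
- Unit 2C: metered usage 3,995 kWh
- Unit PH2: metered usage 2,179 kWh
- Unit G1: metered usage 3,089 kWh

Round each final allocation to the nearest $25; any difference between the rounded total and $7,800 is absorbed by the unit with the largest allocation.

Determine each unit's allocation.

Total metered usage = 17,643.
Raw shares: Unit 4B 3,685/17,643 × $7,800 = 1,629.14; Unit 3A 2,633/17,643 × $7,800 = 1,164.05; Unit G2 2,062/17,643 × $7,800 = 911.61; Unit 2C 3,995/17,643 × $7,800 = 1,766.20; Unit PH2 2,179/17,643 × $7,800 = 963.34; Unit G1 3,089/17,643 × $7,800 = 1,365.65.
Rounded to nearest $25: Unit 4B $1,625; Unit 3A $1,175; Unit G2 $900; Unit 2C $1,775; Unit PH2 $975; Unit G1 $1,375. Sum = $7,825.
Difference $7,800 − $7,825 = −$25 applied to largest allocation (Unit 2C): Unit 2C becomes $1,750.

Unit 4B: $1,625 | Unit 3A: $1,175 | Unit G2: $900 | Unit 2C: $1,750 | Unit PH2: $975 | Unit G1: $1,375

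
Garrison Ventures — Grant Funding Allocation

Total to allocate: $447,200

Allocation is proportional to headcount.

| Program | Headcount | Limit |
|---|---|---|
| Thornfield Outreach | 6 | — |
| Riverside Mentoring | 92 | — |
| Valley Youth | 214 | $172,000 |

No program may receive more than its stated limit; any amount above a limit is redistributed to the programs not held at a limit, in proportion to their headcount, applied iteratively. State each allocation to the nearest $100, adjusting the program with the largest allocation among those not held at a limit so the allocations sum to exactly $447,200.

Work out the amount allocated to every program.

Headcount total: 312.
Pro-rata shares before constraints: Thornfield Outreach 8,600.00; Riverside Mentoring 131,866.67; Valley Youth 306,733.33.
Held at cap: Valley Youth ($172,000); balance $275,200 reallocated over remaining headcount 98.
Remaining shares: Thornfield Outreach 16,848.98 → $16,800; Riverside Mentoring 258,351.02 → $258,400.

Thornfield Outreach: $16,800 · Riverside Mentoring: $258,400 · Valley Youth: $172,000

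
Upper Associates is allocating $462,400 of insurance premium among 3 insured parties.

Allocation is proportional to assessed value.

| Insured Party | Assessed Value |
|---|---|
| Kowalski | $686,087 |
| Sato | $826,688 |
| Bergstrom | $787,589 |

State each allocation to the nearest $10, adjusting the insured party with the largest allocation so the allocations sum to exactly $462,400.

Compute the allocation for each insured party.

Kowalski: $137,910; Sato: $166,180; Bergstrom: $158,310

Total assessed value = 2,300,364.
Pro-rata amounts: Kowalski 686,087/2,300,364 × $462,400 = 137,911.49; Sato 826,688/2,300,364 × $462,400 = 166,173.93; Bergstrom 787,589/2,300,364 × $462,400 = 158,314.58.
At nearest $10: Kowalski $137,910; Sato $166,170; Bergstrom $158,310. Sum = $462,390.
Difference $462,400 − $462,390 = +$10 applied to largest allocation (Sato): Sato becomes $166,180.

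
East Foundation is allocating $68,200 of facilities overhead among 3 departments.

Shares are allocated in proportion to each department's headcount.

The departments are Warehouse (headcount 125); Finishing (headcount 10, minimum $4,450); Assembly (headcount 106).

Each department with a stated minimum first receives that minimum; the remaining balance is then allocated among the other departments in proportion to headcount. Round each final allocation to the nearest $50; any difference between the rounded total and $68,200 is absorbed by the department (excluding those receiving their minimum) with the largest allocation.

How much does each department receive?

Warehouse: $34,500 · Finishing: $4,450 · Assembly: $29,250

Minimums first: Finishing $4,450. Balance $63,750.
Balance split over remaining headcount 231: Warehouse 34,496.75 → $34,500; Assembly 29,253.25 → $29,250.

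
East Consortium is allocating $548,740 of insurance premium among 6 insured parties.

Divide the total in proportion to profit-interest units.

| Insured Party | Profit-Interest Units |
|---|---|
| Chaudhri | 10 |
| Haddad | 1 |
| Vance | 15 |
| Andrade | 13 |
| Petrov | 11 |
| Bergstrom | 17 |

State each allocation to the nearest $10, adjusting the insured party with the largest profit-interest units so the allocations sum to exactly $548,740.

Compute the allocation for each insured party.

Chaudhri: $81,900; Haddad: $8,190; Vance: $122,850; Andrade: $106,470; Petrov: $90,090; Bergstrom: $139,240

Combined profit-interest units = 10 + 1 + 15 + 13 + 11 + 17 = 67.
Unrounded shares: Chaudhri 81,901.49; Haddad 8,190.15; Vance 122,852.24; Andrade 106,471.94; Petrov 90,091.64; Bergstrom 139,232.54.
Rounded to nearest $10: Chaudhri $81,900; Haddad $8,190; Vance $122,850; Andrade $106,470; Petrov $90,090; Bergstrom $139,230. Sum = $548,730.
Difference $548,740 − $548,730 = +$10 applied to largest profit-interest units (Bergstrom): Bergstrom becomes $139,240.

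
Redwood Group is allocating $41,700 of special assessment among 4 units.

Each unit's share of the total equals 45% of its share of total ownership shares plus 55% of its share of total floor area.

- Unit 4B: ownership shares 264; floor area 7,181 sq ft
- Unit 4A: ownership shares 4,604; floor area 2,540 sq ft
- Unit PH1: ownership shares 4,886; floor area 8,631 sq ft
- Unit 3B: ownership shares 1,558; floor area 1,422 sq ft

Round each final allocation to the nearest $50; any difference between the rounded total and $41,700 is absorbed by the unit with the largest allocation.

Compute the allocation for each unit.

Ownership shares total 11,312; floor area total 19,774.
Blended shares (45% ownership shares + 55% floor area): Unit 4B 0.2102; Unit 4A 0.2538; Unit PH1 0.4344; Unit 3B 0.1015.
Unrounded shares: Unit 4B 8,766.87; Unit 4A 10,583.42; Unit PH1 18,115.90; Unit 3B 4,233.82.
After rounding ($50): Unit 4B $8,750; Unit 4A $10,600; Unit PH1 $18,100; Unit 3B $4,250. Sum = $41,700.
Rounded total matches; no reconciliation needed.

Unit 4B: $8,750; Unit 4A: $10,600; Unit PH1: $18,100; Unit 3B: $4,250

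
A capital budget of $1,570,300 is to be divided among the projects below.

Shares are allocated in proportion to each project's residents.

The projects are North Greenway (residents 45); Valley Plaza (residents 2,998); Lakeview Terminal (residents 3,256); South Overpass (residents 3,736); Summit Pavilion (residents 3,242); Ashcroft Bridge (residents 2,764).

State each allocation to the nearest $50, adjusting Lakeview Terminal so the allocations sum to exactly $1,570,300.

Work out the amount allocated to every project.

Combined residents = 16,041.
Pro-rata amounts: North Greenway 45/16,041 × $1,570,300 = 4,405.18; Valley Plaza 2,998/16,041 × $1,570,300 = 293,482.91; Lakeview Terminal 3,256/16,041 × $1,570,300 = 318,739.28; South Overpass 3,736/16,041 × $1,570,300 = 365,727.87; Summit Pavilion 3,242/16,041 × $1,570,300 = 317,368.78; Ashcroft Bridge 2,764/16,041 × $1,570,300 = 270,575.97.
At nearest $50: North Greenway $4,400; Valley Plaza $293,500; Lakeview Terminal $318,750; South Overpass $365,750; Summit Pavilion $317,350; Ashcroft Bridge $270,600. Sum = $1,570,350.
Difference $1,570,300 − $1,570,350 = −$50 applied to Lakeview Terminal: Lakeview Terminal becomes $318,700.

North Greenway: $4,400 | Valley Plaza: $293,500 | Lakeview Terminal: $318,700 | South Overpass: $365,750 | Summit Pavilion: $317,350 | Ashcroft Bridge: $270,600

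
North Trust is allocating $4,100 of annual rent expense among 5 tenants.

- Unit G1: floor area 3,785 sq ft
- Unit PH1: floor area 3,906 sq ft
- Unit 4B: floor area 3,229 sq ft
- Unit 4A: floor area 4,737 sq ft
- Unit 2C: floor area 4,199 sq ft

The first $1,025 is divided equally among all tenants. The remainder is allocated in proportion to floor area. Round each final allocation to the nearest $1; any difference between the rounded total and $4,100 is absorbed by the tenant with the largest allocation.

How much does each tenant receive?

Unit G1: $791 | Unit PH1: $810 | Unit 4B: $705 | Unit 4A: $939 | Unit 2C: $855

$1,025 shared equally gives $205 per tenant.
Remainder $3,075 by floor area (total 19,856): Unit G1 586.16 → $586; Unit PH1 604.90 → $605; Unit 4B 500.06 → $500; Unit 4A 733.60 → $734; Unit 2C 650.28 → $650.
Totals: Unit G1 $205 + $586 = $791; Unit PH1 $205 + $605 = $810; Unit 4B $205 + $500 = $705; Unit 4A $205 + $734 = $939; Unit 2C $205 + $650 = $855.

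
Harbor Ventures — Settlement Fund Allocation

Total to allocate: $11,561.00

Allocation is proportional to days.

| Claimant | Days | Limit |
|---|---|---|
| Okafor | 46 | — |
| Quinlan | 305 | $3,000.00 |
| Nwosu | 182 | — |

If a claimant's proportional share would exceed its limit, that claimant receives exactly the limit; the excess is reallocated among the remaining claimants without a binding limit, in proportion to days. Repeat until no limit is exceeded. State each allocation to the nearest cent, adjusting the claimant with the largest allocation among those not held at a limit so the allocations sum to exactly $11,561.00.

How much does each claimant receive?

Okafor: $1,727.22 · Quinlan: $3,000.00 · Nwosu: $6,833.78

Combined days = 533.
Unconstrained shares: Okafor 997.7598; Quinlan 6,615.5816; Nwosu 3,947.6585.
Held at cap: Quinlan ($3,000.00); residual $8,561.00 reallocated over remaining days 228.
Remaining shares: Okafor 1,727.2193 → $1,727.22; Nwosu 6,833.7807 → $6,833.78.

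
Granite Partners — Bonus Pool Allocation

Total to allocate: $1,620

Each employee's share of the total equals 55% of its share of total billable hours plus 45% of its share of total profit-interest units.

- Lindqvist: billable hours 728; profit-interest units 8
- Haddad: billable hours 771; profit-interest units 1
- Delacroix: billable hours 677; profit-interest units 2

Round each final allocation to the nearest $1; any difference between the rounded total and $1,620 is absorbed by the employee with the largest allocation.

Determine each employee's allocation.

Lindqvist: $828 | Haddad: $382 | Delacroix: $410

Billable hours total 2,176; profit-interest units total 11.
Composite weights (55% billable hours + 45% profit-interest units): Lindqvist 0.5113; Haddad 0.2358; Delacroix 0.2529.
Pro-rata amounts: Lindqvist 828.27; Haddad 381.97; Delacroix 409.75.
Rounded to nearest $1: Lindqvist $828; Haddad $382; Delacroix $410. Sum = $1,620.
Rounded total matches; no reconciliation needed.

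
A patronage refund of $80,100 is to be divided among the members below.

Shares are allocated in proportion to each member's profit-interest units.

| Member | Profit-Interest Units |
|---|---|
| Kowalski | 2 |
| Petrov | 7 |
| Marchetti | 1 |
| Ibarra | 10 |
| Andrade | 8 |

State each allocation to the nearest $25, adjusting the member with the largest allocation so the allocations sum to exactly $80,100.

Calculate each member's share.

Kowalski: $5,725; Petrov: $20,025; Marchetti: $2,850; Ibarra: $28,625; Andrade: $22,875

Profit-interest units total: 28.
Unrounded shares: Kowalski 2/28 × $80,100 = 5,721.43; Petrov 7/28 × $80,100 = 20,025.00; Marchetti 1/28 × $80,100 = 2,860.71; Ibarra 10/28 × $80,100 = 28,607.14; Andrade 8/28 × $80,100 = 22,885.71.
At nearest $25: Kowalski $5,725; Petrov $20,025; Marchetti $2,850; Ibarra $28,600; Andrade $22,875. Sum = $80,075.
Difference $80,100 − $80,075 = +$25 applied to largest allocation (Ibarra): Ibarra becomes $28,625.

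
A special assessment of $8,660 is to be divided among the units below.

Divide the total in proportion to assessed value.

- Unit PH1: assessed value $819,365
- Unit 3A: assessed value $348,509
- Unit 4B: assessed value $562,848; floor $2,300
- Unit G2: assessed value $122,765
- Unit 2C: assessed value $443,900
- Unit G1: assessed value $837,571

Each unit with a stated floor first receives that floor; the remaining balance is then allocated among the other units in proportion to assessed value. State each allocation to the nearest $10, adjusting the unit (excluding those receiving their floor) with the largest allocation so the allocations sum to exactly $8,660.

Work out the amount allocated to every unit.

Guaranteed amounts: Unit 4B $2,300. Remaining pool $6,360.
Remaining pool split over remaining assessed value 2,572,110: Unit PH1 2,026.03 → $2,030; Unit 3A 861.75 → $860; Unit G2 303.56 → $300; Unit 2C 1,097.62 → $1,100; Unit G1 2,071.04 → $2,070.

Unit PH1: $2,030; Unit 3A: $860; Unit 4B: $2,300; Unit G2: $300; Unit 2C: $1,100; Unit G1: $2,070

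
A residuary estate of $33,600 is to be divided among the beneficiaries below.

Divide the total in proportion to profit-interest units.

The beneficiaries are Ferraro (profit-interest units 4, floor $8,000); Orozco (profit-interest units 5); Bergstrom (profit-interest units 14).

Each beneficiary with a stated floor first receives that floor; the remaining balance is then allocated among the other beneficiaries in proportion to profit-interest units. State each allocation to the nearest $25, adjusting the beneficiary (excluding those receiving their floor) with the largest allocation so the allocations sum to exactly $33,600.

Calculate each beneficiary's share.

Guaranteed amounts: Ferraro $8,000. Residual $25,600.
Residual split over remaining profit-interest units 19: Orozco 6,736.84 → $6,725; Bergstrom 18,863.16 → $18,875.

Ferraro: $8,000 | Orozco: $6,725 | Bergstrom: $18,875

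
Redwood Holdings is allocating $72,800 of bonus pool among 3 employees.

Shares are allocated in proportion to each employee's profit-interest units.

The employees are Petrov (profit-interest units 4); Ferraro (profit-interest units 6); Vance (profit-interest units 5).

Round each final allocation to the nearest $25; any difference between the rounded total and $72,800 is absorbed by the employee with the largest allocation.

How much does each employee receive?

Profit-interest units total: 15.
Raw shares: Petrov 4/15 × $72,800 = 19,413.33; Ferraro 6/15 × $72,800 = 29,120.00; Vance 5/15 × $72,800 = 24,266.67.
At nearest $25: Petrov $19,425; Ferraro $29,125; Vance $24,275. Sum = $72,825.
Difference $72,800 − $72,825 = −$25 applied to largest allocation (Ferraro): Ferraro becomes $29,100.

Petrov: $19,425; Ferraro: $29,100; Vance: $24,275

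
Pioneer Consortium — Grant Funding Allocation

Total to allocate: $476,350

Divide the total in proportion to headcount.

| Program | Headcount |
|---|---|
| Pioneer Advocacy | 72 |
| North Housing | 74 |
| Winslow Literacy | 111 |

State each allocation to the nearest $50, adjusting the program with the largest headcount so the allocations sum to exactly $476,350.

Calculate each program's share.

Pioneer Advocacy: $133,450 | North Housing: $137,150 | Winslow Literacy: $205,750

Combined headcount = 72 + 74 + 111 = 257.
Raw shares: Pioneer Advocacy 133,452.14; North Housing 137,159.14; Winslow Literacy 205,738.72.
Rounded to nearest $50: Pioneer Advocacy $133,450; North Housing $137,150; Winslow Literacy $205,750. Sum = $476,350.
Sum already equals the total — no adjustment.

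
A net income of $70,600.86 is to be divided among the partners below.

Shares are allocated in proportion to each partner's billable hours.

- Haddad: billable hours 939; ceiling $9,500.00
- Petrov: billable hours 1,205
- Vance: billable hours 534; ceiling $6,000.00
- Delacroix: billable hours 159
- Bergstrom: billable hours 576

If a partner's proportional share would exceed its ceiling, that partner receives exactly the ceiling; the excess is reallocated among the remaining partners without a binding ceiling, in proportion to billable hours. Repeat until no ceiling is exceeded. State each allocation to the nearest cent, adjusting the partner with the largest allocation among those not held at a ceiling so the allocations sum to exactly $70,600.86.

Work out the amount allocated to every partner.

Sum of billable hours: 3,413.
Pro-rata shares before constraints: Haddad 19,424.0280; Petrov 24,926.4683; Vance 11,046.2523; Delacroix 3,289.0527; Bergstrom 11,915.0587.
Held at cap: Haddad ($9,500.00), Vance ($6,000.00); balance $55,100.86 reallocated over remaining billable hours 1,940.
Shares after redistribution: Petrov 34,225.0187 → $34,225.02; Delacroix 4,515.9983 → $4,516.00; Bergstrom 16,359.8430 → $16,359.84.

Haddad: $9,500.00 · Petrov: $34,225.02 · Vance: $6,000.00 · Delacroix: $4,516.00 · Bergstrom: $16,359.84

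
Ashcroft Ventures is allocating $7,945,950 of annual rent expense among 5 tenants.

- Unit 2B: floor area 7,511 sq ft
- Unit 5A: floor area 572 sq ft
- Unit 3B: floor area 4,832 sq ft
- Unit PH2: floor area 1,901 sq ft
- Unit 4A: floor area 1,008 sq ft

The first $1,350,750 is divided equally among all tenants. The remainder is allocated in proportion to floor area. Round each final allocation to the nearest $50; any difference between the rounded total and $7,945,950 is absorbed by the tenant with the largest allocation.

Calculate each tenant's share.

First tranche $1,350,750 split equally: $270,150 each.
Remainder $6,595,200 by floor area (total 15,824): Unit 2B 3,130,469.36 → $3,130,450; Unit 5A 238,400.81 → $238,400; Unit 3B 2,013,903.34 → $2,013,900; Unit PH2 792,307.58 → $792,300; Unit 4A 420,118.91 → $420,100.
Rounding difference +$50 on remainder applied to Unit 2B.
Totals: Unit 2B $270,150 + $3,130,500 = $3,400,650; Unit 5A $270,150 + $238,400 = $508,550; Unit 3B $270,150 + $2,013,900 = $2,284,050; Unit PH2 $270,150 + $792,300 = $1,062,450; Unit 4A $270,150 + $420,100 = $690,250.

Unit 2B: $3,400,650 | Unit 5A: $508,550 | Unit 3B: $2,284,050 | Unit PH2: $1,062,450 | Unit 4A: $690,250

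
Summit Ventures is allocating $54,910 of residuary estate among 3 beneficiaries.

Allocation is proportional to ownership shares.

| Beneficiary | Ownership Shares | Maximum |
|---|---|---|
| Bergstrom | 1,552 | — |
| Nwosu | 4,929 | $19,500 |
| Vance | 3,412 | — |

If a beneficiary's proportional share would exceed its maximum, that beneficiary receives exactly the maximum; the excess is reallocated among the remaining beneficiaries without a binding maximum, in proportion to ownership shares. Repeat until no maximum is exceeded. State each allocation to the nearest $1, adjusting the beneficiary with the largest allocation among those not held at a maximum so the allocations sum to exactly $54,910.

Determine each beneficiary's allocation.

Bergstrom: $11,071; Nwosu: $19,500; Vance: $24,339

Sum of ownership shares: 9,893.
Unconstrained shares: Bergstrom 8,614.20; Nwosu 27,357.87; Vance 18,937.93.
Held at cap: Nwosu ($19,500); residual $35,410 reallocated over remaining ownership shares 4,964.
Remaining shares: Bergstrom 11,070.98 → $11,071; Vance 24,339.02 → $24,339.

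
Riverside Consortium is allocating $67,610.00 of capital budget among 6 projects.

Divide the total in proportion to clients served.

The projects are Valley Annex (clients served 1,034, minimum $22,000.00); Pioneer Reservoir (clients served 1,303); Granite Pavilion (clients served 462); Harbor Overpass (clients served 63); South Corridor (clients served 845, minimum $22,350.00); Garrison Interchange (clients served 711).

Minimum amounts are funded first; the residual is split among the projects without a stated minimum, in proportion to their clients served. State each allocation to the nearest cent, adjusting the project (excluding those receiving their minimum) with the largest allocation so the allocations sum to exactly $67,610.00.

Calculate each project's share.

Minimums first: Valley Annex $22,000.00; South Corridor $22,350.00. Residual $23,260.00.
Residual split over remaining clients served 2,539: Pioneer Reservoir 11,936.8964 → $11,936.90; Granite Pavilion 4,232.4222 → $4,232.42; Harbor Overpass 577.1485 → $577.15; Garrison Interchange 6,513.5329 → $6,513.53.

Valley Annex: $22,000.00 | Pioneer Reservoir: $11,936.90 | Granite Pavilion: $4,232.42 | Harbor Overpass: $577.15 | South Corridor: $22,350.00 | Garrison Interchange: $6,513.53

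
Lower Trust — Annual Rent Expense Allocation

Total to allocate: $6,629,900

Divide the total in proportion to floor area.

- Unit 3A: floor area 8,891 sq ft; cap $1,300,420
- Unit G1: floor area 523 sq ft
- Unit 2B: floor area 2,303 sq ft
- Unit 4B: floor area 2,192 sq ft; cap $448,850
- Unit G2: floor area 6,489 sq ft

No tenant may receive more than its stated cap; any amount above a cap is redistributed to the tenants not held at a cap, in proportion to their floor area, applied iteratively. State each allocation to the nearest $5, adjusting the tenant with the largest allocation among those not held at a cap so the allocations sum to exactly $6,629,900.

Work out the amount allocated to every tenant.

Unit 3A: $1,300,420 · Unit G1: $274,030 · Unit 2B: $1,206,665 · Unit 4B: $448,850 · Unit G2: $3,399,935

Total floor area = 20,398.
Pro-rata shares before constraints: Unit 3A 2,889,814.73; Unit G1 169,989.10; Unit 2B 748,537.10; Unit 4B 712,459.10; Unit G2 2,109,099.97.
Cap binds for Unit 3A ($1,300,420), Unit 4B ($448,850); residual $4,880,630 reallocated over remaining floor area 9,315.
Shares after redistribution: Unit G1 274,027.86 → $274,030; Unit 2B 1,206,665.69 → $1,206,665; Unit G2 3,399,936.45 → $3,399,935.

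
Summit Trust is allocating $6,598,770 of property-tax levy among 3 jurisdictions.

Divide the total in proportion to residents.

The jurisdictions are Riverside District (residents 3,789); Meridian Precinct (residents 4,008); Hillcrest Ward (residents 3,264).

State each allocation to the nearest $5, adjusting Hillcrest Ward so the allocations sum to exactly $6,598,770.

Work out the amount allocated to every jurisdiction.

Total residents = 11,061.
Unrounded shares: Riverside District 3,789/11,061 × $6,598,770 = 2,260,441.15; Meridian Precinct 4,008/11,061 × $6,598,770 = 2,391,092.14; Hillcrest Ward 3,264/11,061 × $6,598,770 = 1,947,236.71.
After rounding ($5): Riverside District $2,260,440; Meridian Precinct $2,391,090; Hillcrest Ward $1,947,235. Sum = $6,598,765.
Difference $6,598,770 − $6,598,765 = +$5 applied to Hillcrest Ward: Hillcrest Ward becomes $1,947,240.

Riverside District: $2,260,440 · Meridian Precinct: $2,391,090 · Hillcrest Ward: $1,947,240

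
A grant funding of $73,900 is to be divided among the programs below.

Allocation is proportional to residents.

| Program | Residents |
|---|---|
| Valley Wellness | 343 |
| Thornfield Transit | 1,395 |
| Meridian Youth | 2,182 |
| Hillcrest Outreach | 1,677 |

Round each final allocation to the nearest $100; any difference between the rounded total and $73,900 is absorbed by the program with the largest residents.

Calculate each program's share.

Valley Wellness: $4,500 | Thornfield Transit: $18,400 | Meridian Youth: $28,900 | Hillcrest Outreach: $22,100

Residents total: 343 + 1,395 + 2,182 + 1,677 = 5,597.
Unrounded shares: Valley Wellness 4,528.80; Thornfield Transit 18,418.89; Meridian Youth 28,810.04; Hillcrest Outreach 22,142.27.
Rounded to nearest $100: Valley Wellness $4,500; Thornfield Transit $18,400; Meridian Youth $28,800; Hillcrest Outreach $22,100. Sum = $73,800.
Difference $73,900 − $73,800 = +$100 applied to largest residents (Meridian Youth): Meridian Youth becomes $28,900.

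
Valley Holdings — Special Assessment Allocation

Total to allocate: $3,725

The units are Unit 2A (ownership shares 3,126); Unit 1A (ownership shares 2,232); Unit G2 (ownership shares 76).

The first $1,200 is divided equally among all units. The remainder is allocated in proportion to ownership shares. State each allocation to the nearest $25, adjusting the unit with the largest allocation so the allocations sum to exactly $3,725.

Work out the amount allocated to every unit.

First tranche $1,200 split equally: $400 each.
Remainder $2,525 by ownership shares (total 5,434): Unit 2A 1,452.55 → $1,450; Unit 1A 1,037.14 → $1,025; Unit G2 35.31 → $25.
Rounding difference +$25 on remainder applied to Unit 2A.
Totals: Unit 2A $400 + $1,475 = $1,875; Unit 1A $400 + $1,025 = $1,425; Unit G2 $400 + $25 = $425.

Unit 2A: $1,875 · Unit 1A: $1,425 · Unit G2: $425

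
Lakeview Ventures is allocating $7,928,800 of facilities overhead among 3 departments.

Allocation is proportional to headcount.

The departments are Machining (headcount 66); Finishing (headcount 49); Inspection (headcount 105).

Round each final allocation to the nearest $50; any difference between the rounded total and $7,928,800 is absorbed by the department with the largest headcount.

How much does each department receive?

Sum of headcount: 66 + 49 + 105 = 220.
Unrounded shares: Machining 2,378,640.00; Finishing 1,765,960.00; Inspection 3,784,200.00.
After rounding ($50): Machining $2,378,650; Finishing $1,765,950; Inspection $3,784,200. Sum = $7,928,800.
Rounded total matches; no reconciliation needed.

Machining: $2,378,650 | Finishing: $1,765,950 | Inspection: $3,784,200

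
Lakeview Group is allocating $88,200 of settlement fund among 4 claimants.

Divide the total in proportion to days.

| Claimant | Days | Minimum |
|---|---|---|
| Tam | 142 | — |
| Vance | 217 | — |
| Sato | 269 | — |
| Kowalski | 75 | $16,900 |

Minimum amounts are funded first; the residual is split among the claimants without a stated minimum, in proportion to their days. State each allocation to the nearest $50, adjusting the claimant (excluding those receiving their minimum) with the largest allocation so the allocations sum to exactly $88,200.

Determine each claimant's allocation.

Tam: $16,100 | Vance: $24,650 | Sato: $30,550 | Kowalski: $16,900

Fund the minimums — Kowalski $16,900. Remaining pool $71,300.
Remaining pool split over remaining days 628: Tam 16,121.97 → $16,100; Vance 24,637.10 → $24,650; Sato 30,540.92 → $30,550.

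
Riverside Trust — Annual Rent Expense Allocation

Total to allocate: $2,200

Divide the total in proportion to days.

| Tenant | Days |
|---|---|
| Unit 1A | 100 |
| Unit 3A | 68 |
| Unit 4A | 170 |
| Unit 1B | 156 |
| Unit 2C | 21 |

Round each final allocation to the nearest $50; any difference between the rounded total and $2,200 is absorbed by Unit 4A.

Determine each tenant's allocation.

Total days = 515.
Proportional shares: Unit 1A 100/515 × $2,200 = 427.18; Unit 3A 68/515 × $2,200 = 290.49; Unit 4A 170/515 × $2,200 = 726.21; Unit 1B 156/515 × $2,200 = 666.41; Unit 2C 21/515 × $2,200 = 89.71.
At nearest $50: Unit 1A $450; Unit 3A $300; Unit 4A $750; Unit 1B $650; Unit 2C $100. Sum = $2,250.
Difference $2,200 − $2,250 = −$50 applied to Unit 4A: Unit 4A becomes $700.

Unit 1A: $450; Unit 3A: $300; Unit 4A: $700; Unit 1B: $650; Unit 2C: $100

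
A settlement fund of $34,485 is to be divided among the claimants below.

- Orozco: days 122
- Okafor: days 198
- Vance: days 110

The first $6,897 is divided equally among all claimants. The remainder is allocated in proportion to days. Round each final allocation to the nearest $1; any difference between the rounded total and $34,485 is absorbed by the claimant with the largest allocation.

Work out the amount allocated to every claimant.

Orozco: $10,126 · Okafor: $15,003 · Vance: $9,356

Equal tier: $6,897 ÷ 3 = $2,299 apiece.
Remainder $27,588 by days (total 430): Orozco 7,827.29 → $7,827; Okafor 12,703.31 → $12,703; Vance 7,057.40 → $7,057.
Rounding difference +$1 on remainder applied to Okafor.
Totals: Orozco $2,299 + $7,827 = $10,126; Okafor $2,299 + $12,704 = $15,003; Vance $2,299 + $7,057 = $9,356.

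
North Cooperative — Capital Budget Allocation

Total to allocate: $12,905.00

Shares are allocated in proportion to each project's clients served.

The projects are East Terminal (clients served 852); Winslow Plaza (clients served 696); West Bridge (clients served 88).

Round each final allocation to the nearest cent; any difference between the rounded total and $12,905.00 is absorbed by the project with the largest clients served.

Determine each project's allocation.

Sum of clients served: 852 + 696 + 88 = 1,636.
Unrounded shares: East Terminal 6,720.6968; Winslow Plaza 5,490.1467; West Bridge 694.1565.
At nearest cent: East Terminal $6,720.70; Winslow Plaza $5,490.15; West Bridge $694.16. Sum = $12,905.01.
Difference $12,905.00 − $12,905.01 = −$0.01 applied to largest clients served (East Terminal): East Terminal becomes $6,720.69.

East Terminal: $6,720.69 · Winslow Plaza: $5,490.15 · West Bridge: $694.16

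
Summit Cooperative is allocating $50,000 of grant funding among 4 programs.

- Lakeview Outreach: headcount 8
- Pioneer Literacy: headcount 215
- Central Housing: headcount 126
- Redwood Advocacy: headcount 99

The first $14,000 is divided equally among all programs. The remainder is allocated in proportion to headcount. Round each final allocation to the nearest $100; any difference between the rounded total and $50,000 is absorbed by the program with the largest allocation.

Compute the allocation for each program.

First tranche $14,000 split equally: $3,500 each.
Remainder $36,000 by headcount (total 448): Lakeview Outreach 642.86 → $600; Pioneer Literacy 17,276.79 → $17,300; Central Housing 10,125.00 → $10,100; Redwood Advocacy 7,955.36 → $8,000.
Totals: Lakeview Outreach $3,500 + $600 = $4,100; Pioneer Literacy $3,500 + $17,300 = $20,800; Central Housing $3,500 + $10,100 = $13,600; Redwood Advocacy $3,500 + $8,000 = $11,500.

Lakeview Outreach: $4,100 | Pioneer Literacy: $20,800 | Central Housing: $13,600 | Redwood Advocacy: $11,500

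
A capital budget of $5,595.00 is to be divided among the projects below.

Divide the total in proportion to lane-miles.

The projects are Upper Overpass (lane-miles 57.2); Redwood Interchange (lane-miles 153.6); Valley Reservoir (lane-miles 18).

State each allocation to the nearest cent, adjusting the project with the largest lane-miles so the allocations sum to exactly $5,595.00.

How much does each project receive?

Upper Overpass: $1,398.75 · Redwood Interchange: $3,756.08 · Valley Reservoir: $440.17

Combined lane-miles = 57.2 + 153.6 + 18 = 228.8.
Pro-rata amounts: Upper Overpass 1,398.7500; Redwood Interchange 3,756.0839; Valley Reservoir 440.1661.
At nearest cent: Upper Overpass $1,398.75; Redwood Interchange $3,756.08; Valley Reservoir $440.17. Sum = $5,595.00.
No rounding difference to absorb.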